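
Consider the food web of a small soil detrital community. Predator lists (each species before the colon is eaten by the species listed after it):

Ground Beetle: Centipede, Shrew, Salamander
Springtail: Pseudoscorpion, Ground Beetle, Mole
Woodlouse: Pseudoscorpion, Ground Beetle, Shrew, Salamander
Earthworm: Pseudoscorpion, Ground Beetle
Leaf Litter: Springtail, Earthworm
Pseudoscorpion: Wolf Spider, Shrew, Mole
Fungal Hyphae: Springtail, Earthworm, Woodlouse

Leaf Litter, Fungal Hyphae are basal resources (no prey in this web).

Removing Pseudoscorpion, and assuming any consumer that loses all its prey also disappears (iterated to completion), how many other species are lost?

1

Remove Pseudoscorpion.
Round 1: Wolf Spider (all prey gone) → extinct.
No further losses. Total secondary extinctions: 1.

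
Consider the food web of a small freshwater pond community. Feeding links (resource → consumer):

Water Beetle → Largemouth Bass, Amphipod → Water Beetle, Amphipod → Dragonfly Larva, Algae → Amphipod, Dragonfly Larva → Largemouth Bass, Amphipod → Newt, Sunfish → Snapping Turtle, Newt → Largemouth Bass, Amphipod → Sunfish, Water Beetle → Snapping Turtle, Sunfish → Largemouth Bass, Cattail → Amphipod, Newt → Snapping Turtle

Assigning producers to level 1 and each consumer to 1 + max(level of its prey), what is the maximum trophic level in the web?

Producers (level 1): Algae, Cattail.
Algae → Amphipod → Water Beetle → Snapping Turtle gives Snapping Turtle level 4.
No species has a prey at level 4, so no species reaches level 5.

4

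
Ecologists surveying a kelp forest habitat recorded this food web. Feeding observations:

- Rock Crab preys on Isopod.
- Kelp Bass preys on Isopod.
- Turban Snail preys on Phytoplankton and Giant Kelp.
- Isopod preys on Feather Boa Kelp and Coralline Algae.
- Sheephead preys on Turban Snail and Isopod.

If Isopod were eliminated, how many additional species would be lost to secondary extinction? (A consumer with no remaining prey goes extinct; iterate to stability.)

2

Remove Isopod.
Round 1: Kelp Bass (all prey gone), Rock Crab (all prey gone) → extinct.
No further losses. Total secondary extinctions: 2.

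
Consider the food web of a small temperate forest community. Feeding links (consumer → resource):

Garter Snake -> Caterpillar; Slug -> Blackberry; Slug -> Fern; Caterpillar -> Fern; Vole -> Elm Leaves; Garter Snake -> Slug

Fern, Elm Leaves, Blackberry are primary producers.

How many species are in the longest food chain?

One longest chain: Fern → Caterpillar → Garter Snake.
It has 3 species and 2 links.

3 species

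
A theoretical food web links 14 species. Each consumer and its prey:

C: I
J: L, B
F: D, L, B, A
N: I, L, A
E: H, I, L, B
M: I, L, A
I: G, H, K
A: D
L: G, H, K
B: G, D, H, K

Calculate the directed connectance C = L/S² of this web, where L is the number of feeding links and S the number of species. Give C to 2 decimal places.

The web has S = 14 species and L = 28 feeding links.
C = L / S² = 28 / 196 = 0.1429 ≈ 0.14.

C = 0.14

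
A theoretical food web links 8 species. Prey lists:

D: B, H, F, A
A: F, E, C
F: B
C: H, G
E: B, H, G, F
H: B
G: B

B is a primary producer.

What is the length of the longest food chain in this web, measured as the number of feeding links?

One longest chain: B → H → E → A → D.
It has 5 species and 4 links.

4 links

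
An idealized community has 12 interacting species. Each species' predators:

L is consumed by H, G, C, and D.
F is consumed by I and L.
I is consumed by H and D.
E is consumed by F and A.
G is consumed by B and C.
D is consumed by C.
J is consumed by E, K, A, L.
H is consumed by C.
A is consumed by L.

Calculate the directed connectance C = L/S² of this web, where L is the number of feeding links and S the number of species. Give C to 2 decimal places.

The web has S = 12 species and L = 19 feeding links.
C = L / S² = 19 / 144 = 0.1319 ≈ 0.13.

C = 0.13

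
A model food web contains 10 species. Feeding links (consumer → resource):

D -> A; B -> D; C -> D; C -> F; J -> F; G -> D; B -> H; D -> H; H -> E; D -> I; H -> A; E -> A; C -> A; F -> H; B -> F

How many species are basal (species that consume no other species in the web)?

Basal species (no prey listed): A, I.
Count: 2.

2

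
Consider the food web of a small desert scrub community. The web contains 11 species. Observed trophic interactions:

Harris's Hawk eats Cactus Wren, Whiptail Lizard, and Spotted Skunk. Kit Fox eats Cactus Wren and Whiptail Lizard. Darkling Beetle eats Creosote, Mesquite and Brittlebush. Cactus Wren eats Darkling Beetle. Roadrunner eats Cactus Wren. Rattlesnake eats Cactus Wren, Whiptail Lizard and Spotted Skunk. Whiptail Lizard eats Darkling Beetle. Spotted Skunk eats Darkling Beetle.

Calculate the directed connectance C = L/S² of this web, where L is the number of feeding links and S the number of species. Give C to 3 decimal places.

C = 0.124

The web has S = 11 species and L = 15 feeding links.
C = L / S² = 15 / 121 = 0.1240 ≈ 0.124.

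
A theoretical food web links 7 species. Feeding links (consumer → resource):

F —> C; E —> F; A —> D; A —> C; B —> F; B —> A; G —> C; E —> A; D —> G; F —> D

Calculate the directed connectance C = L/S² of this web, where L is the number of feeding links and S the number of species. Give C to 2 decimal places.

The web has S = 7 species and L = 10 feeding links.
C = L / S² = 10 / 49 = 0.2041 ≈ 0.20.

C = 0.20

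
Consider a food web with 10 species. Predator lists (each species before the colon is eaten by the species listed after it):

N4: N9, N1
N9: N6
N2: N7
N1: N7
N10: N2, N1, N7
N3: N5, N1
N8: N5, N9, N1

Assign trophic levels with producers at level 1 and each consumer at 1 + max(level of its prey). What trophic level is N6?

Trophic level 3

N8 is a producer → level 1.
N9 eats N8 (level 1); other prey at levels: N4 1 → level 2.
N6 eats N9 → level 3.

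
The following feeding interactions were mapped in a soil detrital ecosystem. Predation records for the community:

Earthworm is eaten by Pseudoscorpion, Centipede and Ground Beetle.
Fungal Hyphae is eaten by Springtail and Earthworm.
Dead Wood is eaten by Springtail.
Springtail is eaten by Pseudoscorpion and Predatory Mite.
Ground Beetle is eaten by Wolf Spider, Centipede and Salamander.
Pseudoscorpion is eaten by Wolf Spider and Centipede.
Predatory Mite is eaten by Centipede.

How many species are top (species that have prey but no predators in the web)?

Top species (has prey, but nothing eats it): Salamander, Wolf Spider, Centipede.
Count: 3.

3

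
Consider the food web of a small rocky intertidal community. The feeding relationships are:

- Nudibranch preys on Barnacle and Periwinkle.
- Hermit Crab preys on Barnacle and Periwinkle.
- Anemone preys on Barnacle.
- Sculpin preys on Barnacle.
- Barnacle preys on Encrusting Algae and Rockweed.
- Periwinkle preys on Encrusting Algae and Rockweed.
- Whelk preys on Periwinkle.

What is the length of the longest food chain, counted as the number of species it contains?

One longest chain: Rockweed → Barnacle → Anemone.
It has 3 species and 2 links.

3 species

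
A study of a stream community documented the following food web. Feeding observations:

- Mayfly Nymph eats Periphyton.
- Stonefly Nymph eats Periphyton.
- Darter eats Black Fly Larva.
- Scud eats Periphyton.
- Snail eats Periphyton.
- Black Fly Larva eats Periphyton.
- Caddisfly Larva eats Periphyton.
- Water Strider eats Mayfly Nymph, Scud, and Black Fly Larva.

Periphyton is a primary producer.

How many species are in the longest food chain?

3 species

One longest chain: Periphyton → Black Fly Larva → Darter.
It has 3 species and 2 links.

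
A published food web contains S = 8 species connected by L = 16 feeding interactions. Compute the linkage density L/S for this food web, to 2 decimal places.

There are L = 16 links among S = 8 species.
L/S = 16/8 = 2.0000 ≈ 2.00.

L/S = 2.00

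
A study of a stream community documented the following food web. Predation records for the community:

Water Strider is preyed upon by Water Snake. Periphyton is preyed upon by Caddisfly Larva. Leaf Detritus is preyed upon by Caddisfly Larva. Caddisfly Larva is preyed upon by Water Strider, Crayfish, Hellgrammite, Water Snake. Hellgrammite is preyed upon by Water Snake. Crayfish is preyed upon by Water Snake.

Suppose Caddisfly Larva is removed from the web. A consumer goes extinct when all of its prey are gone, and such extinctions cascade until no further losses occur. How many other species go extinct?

Remove Caddisfly Larva.
Round 1: Water Strider (all prey gone), Crayfish (all prey gone), Hellgrammite (all prey gone) → extinct.
Round 2: Water Snake (all prey gone) → extinct.
No further losses. Total secondary extinctions: 4.

4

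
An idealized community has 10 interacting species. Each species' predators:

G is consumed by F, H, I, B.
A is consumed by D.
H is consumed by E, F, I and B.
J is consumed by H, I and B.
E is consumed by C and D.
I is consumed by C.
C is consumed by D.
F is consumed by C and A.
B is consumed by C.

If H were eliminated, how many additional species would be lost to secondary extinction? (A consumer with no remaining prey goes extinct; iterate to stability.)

Remove H.
Round 1: E (all prey gone) → extinct.
No further losses. Total secondary extinctions: 1.

1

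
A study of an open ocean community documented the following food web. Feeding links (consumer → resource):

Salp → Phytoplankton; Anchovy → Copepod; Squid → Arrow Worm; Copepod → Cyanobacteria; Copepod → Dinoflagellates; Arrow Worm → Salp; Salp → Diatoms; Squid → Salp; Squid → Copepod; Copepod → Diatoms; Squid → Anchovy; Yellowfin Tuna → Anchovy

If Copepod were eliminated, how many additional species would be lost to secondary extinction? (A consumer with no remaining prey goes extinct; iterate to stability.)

2

Remove Copepod.
Round 1: Anchovy (all prey gone) → extinct.
Round 2: Yellowfin Tuna (all prey gone) → extinct.
No further losses. Total secondary extinctions: 2.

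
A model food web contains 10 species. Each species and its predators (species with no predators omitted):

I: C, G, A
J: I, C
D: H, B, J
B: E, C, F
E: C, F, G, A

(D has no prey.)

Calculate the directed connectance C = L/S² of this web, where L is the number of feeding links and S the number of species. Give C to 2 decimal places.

C = 0.15

The web has S = 10 species and L = 15 feeding links.
C = L / S² = 15 / 100 = 0.1500 ≈ 0.15.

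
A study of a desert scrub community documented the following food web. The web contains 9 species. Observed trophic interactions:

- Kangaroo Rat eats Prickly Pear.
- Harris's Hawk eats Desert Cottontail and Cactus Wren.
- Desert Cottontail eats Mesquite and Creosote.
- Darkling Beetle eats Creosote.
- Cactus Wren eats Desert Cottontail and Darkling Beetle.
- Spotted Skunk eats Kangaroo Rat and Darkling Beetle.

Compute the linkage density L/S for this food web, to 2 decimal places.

L/S = 1.11

There are L = 10 links among S = 9 species.
L/S = 10/9 = 1.1111 ≈ 1.11.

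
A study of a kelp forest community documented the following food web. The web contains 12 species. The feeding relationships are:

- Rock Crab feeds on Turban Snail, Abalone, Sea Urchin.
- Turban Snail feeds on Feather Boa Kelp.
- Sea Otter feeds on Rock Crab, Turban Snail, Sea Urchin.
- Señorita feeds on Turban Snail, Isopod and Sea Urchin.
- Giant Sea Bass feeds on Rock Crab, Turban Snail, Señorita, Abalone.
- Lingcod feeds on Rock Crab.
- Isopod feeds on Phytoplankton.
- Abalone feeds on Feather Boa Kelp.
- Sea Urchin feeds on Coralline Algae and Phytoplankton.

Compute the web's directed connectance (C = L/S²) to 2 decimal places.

The web has S = 12 species and L = 19 feeding links.
C = L / S² = 19 / 144 = 0.1319 ≈ 0.13.

C = 0.13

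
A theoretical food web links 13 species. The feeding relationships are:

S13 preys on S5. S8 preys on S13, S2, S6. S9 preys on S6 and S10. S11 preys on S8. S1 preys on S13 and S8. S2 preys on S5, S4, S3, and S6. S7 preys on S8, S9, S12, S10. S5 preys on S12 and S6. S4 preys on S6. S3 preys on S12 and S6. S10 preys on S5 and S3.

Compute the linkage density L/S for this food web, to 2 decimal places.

There are L = 24 links among S = 13 species.
L/S = 24/13 = 1.8462 ≈ 1.85.

L/S = 1.85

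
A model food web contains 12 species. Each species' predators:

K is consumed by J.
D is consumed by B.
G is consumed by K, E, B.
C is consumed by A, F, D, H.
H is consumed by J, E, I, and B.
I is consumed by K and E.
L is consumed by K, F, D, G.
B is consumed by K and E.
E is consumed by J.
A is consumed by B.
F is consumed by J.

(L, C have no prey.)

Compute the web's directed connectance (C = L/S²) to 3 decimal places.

C = 0.167

The web has S = 12 species and L = 24 feeding links.
C = L / S² = 24 / 144 = 0.1667 ≈ 0.167.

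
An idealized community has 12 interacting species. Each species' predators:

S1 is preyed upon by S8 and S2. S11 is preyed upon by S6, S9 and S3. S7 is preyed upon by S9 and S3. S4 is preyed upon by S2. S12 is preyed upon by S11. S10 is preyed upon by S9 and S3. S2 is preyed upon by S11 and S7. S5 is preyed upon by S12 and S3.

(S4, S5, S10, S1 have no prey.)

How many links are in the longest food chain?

3 links

One longest chain: S4 → S2 → S11 → S6.
It has 4 species and 3 links.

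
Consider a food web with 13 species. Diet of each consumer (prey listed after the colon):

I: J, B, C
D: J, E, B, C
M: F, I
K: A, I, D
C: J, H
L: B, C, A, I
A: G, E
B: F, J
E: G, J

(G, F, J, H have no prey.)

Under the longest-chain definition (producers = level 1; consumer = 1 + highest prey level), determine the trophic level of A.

G is a producer → level 1.
E eats G (level 1); other prey at levels: J 1 → level 2.
A eats E (level 2); other prey at levels: G 1 → level 3.

Trophic level 3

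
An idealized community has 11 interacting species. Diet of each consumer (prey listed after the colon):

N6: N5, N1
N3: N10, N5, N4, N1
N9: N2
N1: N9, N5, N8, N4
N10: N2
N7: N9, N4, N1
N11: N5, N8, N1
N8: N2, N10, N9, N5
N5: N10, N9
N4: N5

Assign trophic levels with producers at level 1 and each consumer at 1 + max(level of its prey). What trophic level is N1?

Trophic level 5

N2 is a producer → level 1.
N10 eats N2 → level 2.
N5 eats N10 (level 2); other prey at levels: N9 2 → level 3.
N8 eats N5 (level 3); other prey at levels: N2 1, N10 2, N9 2 → level 4.
N1 eats N8 (level 4); other prey at levels: N9 2, N5 3, N4 4 → level 5.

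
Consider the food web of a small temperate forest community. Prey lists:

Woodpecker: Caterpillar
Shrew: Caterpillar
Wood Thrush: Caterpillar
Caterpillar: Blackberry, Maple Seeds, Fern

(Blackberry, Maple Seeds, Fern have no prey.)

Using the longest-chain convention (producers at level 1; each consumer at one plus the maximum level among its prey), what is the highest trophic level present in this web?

Producers (level 1): Blackberry, Maple Seeds, Fern.
Blackberry → Caterpillar → Woodpecker gives Woodpecker level 3.
No species has a prey at level 3, so no species reaches level 4.

3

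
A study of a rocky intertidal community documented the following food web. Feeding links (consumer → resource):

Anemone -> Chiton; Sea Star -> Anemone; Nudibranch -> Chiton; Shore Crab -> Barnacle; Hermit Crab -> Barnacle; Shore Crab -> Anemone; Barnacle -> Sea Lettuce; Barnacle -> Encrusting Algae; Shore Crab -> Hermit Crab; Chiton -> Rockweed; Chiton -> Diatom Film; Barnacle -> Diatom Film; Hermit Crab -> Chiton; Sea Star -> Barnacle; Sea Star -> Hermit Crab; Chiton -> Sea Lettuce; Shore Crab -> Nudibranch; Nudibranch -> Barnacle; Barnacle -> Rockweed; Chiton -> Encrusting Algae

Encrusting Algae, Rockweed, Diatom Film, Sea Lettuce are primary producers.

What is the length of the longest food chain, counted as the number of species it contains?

One longest chain: Encrusting Algae → Chiton → Anemone → Shore Crab.
It has 4 species and 3 links.

4 species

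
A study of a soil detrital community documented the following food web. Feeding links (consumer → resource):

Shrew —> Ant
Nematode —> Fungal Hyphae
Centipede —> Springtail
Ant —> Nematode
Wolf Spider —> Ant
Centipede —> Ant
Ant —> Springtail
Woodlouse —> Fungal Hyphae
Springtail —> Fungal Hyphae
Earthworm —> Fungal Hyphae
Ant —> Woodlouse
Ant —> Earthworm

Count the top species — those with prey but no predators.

Top species (has prey, but nothing eats it): Centipede, Wolf Spider, Shrew.
Count: 3.

3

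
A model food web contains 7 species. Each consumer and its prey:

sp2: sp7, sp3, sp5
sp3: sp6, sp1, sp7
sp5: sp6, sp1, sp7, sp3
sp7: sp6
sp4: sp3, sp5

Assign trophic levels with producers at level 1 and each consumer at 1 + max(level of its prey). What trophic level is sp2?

Trophic level 5

sp6 is a producer → level 1.
sp7 eats sp6 → level 2.
sp3 eats sp7 (level 2); other prey at levels: sp6 1, sp1 1 → level 3.
sp5 eats sp3 (level 3); other prey at levels: sp6 1, sp1 1, sp7 2 → level 4.
sp2 eats sp5 (level 4); other prey at levels: sp7 2, sp3 3 → level 5.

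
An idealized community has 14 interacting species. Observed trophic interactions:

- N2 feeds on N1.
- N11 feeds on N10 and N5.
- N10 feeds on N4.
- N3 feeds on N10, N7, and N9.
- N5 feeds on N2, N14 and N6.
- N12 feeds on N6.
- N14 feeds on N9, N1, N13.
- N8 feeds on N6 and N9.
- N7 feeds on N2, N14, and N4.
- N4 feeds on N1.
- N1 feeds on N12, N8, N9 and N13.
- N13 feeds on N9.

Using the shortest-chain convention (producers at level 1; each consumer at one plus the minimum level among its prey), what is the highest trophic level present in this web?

4

Producers (level 1): N9, N6.
Following each consumer down to its lowest-level prey: N9 → N1 → N4 → N10 (levels 1 through 4).
All prey of N10 (N4 3) are at level 3 or above, so N10 is at level 1 + 3 = 4.
Every consumer has at least one prey at level 3 or below, so none exceeds level 4.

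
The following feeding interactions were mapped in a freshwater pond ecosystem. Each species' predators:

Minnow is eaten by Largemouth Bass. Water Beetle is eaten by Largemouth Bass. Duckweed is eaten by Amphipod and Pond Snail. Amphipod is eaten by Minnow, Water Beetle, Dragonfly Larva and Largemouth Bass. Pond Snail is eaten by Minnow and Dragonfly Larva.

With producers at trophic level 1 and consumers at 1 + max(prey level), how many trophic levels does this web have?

4

Producers (level 1): Duckweed.
Duckweed → Amphipod → Water Beetle → Largemouth Bass gives Largemouth Bass level 4.
No species has a prey at level 4, so no species reaches level 5.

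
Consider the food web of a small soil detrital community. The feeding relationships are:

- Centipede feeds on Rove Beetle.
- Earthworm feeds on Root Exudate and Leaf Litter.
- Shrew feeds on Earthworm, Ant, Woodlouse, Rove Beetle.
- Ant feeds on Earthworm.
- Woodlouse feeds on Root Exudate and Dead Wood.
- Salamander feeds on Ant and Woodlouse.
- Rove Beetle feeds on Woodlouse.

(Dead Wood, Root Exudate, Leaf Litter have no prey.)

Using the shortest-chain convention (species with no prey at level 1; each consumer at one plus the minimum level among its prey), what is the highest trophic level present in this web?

4

Basal resources (level 1): Dead Wood, Root Exudate, Leaf Litter.
Following each consumer down to its lowest-level prey: Dead Wood → Woodlouse → Rove Beetle → Centipede (levels 1 through 4).
All prey of Centipede (Rove Beetle 3) are at level 3 or above, so Centipede is at level 1 + 3 = 4.
Every consumer has at least one prey at level 3 or below, so none exceeds level 4.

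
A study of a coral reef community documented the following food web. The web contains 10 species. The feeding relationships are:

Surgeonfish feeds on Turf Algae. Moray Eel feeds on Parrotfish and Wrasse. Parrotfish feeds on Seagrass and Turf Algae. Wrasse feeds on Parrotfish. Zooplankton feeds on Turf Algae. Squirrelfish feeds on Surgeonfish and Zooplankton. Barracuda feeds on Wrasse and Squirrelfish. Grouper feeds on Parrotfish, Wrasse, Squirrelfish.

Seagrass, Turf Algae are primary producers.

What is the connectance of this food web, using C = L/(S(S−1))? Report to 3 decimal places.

C = 0.156

The web has S = 10 species and L = 14 feeding links.
C = L / (S(S−1)) = 14 / 90 = 0.1556 ≈ 0.156.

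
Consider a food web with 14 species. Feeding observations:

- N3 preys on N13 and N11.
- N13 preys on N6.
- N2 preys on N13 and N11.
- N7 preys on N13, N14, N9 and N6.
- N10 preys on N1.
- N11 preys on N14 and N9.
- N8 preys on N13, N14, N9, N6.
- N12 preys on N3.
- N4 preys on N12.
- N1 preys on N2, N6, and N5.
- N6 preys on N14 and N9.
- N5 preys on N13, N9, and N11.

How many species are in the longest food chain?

6 species

One longest chain: N9 → N6 → N13 → N3 → N12 → N4.
It has 6 species and 5 links.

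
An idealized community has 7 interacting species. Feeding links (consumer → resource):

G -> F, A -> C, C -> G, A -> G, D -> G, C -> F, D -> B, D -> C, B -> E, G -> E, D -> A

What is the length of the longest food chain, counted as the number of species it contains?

One longest chain: E → G → C → A → D.
It has 5 species and 4 links.

5 species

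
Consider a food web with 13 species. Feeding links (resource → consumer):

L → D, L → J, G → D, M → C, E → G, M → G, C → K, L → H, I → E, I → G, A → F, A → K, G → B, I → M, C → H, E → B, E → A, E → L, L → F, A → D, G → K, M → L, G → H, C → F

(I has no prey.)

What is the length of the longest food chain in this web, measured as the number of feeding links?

3 links

One longest chain: I → M → C → K.
It has 4 species and 3 links.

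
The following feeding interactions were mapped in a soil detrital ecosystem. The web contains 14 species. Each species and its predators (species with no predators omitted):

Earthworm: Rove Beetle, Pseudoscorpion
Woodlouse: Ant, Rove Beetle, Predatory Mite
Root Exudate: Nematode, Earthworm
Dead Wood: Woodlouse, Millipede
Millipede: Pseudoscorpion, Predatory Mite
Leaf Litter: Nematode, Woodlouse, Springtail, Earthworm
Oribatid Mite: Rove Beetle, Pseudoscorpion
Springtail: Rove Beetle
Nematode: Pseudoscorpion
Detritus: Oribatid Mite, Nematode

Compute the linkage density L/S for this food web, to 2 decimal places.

There are L = 21 links among S = 14 species.
L/S = 21/14 = 1.5000 ≈ 1.50.

L/S = 1.50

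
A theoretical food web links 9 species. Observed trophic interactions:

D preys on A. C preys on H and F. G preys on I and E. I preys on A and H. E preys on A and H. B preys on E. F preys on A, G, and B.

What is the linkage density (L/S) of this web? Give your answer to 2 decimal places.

There are L = 13 links among S = 9 species.
L/S = 13/9 = 1.4444 ≈ 1.44.

L/S = 1.44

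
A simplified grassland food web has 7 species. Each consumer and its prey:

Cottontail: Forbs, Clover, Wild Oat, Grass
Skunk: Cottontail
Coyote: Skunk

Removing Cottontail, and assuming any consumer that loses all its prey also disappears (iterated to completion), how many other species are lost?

Remove Cottontail.
Round 1: Skunk (all prey gone) → extinct.
Round 2: Coyote (all prey gone) → extinct.
No further losses. Total secondary extinctions: 2.

2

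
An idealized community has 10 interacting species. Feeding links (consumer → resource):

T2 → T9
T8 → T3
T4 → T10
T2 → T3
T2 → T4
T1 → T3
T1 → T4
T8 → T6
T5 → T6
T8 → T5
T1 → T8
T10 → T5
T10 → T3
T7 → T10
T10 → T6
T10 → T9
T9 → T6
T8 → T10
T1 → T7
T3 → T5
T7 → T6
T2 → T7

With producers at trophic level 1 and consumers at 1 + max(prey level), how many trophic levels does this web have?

6

Producers (level 1): T6.
T6 → T5 → T3 → T10 → T7 → T1 gives T1 level 6.
No species has a prey at level 6, so no species reaches level 7.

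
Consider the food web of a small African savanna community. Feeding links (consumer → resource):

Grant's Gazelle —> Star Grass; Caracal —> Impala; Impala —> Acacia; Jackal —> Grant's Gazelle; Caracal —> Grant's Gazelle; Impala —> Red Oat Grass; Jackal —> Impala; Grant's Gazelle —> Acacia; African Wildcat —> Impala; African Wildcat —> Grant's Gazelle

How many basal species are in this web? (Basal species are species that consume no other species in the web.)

3

Basal species (no prey listed): Star Grass, Acacia, Red Oat Grass.
Count: 3.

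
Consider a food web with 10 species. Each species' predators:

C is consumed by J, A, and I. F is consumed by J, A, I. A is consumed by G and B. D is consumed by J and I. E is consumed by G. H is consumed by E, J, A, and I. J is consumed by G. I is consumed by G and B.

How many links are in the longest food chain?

One longest chain: C → I → B.
It has 3 species and 2 links.

2 links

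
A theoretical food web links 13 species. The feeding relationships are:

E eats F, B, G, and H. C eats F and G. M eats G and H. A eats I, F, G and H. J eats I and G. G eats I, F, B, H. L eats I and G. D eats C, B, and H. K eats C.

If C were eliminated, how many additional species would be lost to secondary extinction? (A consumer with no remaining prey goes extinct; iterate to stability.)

Remove C.
Round 1: K (all prey gone) → extinct.
No further losses. Total secondary extinctions: 1.

1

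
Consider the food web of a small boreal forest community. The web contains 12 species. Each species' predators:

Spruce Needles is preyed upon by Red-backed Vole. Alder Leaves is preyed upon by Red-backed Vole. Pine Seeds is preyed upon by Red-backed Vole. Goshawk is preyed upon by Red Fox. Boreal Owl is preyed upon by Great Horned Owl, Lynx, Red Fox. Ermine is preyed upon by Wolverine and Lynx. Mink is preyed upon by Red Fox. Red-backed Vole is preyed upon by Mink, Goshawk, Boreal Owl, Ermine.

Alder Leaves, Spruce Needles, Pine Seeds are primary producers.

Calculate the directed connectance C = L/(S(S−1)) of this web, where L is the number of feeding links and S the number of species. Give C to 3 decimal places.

The web has S = 12 species and L = 14 feeding links.
C = L / (S(S−1)) = 14 / 132 = 0.1061 ≈ 0.106.

C = 0.106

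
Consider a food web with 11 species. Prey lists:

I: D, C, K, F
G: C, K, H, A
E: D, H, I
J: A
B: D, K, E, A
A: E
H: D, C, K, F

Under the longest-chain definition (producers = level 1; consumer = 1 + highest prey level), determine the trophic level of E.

Trophic level 3

D is a producer → level 1.
H eats D (level 1); other prey at levels: C 1, K 1, F 1 → level 2.
E eats H (level 2); other prey at levels: D 1, I 2 → level 3.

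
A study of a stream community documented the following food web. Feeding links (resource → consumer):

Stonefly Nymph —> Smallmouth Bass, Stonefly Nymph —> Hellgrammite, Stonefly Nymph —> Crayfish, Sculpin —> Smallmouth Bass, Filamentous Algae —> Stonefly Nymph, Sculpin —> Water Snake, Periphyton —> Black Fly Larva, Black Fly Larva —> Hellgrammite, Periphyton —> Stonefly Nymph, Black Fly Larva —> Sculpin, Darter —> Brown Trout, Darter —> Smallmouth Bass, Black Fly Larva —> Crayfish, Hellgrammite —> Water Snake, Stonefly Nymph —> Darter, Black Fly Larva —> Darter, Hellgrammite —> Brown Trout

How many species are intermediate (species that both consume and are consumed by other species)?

Intermediate species (has both prey and predators): Stonefly Nymph, Black Fly Larva, Darter, Hellgrammite, Sculpin.
Count: 5.

5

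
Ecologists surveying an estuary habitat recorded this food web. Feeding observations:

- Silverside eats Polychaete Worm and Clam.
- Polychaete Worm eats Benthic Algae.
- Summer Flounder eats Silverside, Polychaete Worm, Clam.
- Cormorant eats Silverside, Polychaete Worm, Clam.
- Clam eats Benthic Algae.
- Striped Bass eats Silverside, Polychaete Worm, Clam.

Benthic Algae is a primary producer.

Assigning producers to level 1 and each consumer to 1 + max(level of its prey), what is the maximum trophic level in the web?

Producers (level 1): Benthic Algae.
Benthic Algae → Clam → Silverside → Summer Flounder gives Summer Flounder level 4.
No species has a prey at level 4, so no species reaches level 5.

4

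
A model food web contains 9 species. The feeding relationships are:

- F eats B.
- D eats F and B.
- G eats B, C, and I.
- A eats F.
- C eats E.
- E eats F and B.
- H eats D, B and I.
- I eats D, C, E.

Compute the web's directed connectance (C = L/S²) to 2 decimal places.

The web has S = 9 species and L = 16 feeding links.
C = L / S² = 16 / 81 = 0.1975 ≈ 0.20.

C = 0.20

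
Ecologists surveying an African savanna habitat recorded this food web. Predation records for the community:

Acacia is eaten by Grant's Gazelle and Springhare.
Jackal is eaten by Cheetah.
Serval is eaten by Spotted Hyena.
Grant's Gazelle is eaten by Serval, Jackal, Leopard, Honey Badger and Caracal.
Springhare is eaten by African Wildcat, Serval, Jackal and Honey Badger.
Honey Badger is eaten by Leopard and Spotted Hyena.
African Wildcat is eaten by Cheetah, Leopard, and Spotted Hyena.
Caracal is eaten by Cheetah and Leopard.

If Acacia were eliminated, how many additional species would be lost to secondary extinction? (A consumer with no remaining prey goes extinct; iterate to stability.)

10

Remove Acacia.
Round 1: Grant's Gazelle (all prey gone), Springhare (all prey gone) → extinct.
Round 2: Jackal (all prey gone), African Wildcat (all prey gone), Honey Badger (all prey gone), Caracal (all prey gone), Serval (all prey gone) → extinct.
Round 3: Leopard (all prey gone), Spotted Hyena (all prey gone), Cheetah (all prey gone) → extinct.
No further losses. Total secondary extinctions: 10.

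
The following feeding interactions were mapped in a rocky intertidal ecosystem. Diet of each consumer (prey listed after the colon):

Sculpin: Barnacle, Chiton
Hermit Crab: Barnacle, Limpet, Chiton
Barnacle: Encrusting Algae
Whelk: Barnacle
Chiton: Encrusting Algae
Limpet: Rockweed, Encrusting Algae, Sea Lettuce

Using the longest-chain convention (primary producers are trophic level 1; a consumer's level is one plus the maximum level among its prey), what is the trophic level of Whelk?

Encrusting Algae is a producer → level 1.
Barnacle eats Encrusting Algae → level 2.
Whelk eats Barnacle → level 3.

Trophic level 3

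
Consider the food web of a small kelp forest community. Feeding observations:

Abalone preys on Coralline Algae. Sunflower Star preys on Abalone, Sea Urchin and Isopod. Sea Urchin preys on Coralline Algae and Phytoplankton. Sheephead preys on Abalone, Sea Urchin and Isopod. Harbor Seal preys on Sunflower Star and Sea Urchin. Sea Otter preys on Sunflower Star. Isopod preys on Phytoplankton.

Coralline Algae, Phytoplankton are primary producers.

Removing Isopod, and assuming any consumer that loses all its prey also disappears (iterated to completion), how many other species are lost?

Remove Isopod.
Every predator of it retains at least one other prey: Sheephead still has Abalone, Sea Urchin; Sunflower Star still has Abalone, Sea Urchin.
No consumer loses all prey, so no secondary extinctions occur.

0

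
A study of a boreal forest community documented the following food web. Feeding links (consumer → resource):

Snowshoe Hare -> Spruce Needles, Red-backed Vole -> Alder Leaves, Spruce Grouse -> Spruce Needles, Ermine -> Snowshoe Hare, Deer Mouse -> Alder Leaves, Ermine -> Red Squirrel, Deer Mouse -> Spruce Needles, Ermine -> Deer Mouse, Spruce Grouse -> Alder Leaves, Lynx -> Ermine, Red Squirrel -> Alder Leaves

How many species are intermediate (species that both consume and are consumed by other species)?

Intermediate species (has both prey and predators): Snowshoe Hare, Deer Mouse, Red Squirrel, Ermine.
Count: 4.

4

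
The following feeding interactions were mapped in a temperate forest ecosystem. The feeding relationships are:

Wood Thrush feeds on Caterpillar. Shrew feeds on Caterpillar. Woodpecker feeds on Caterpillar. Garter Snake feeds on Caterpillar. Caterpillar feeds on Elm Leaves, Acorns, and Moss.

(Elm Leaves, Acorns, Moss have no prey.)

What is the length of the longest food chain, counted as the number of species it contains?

One longest chain: Elm Leaves → Caterpillar → Wood Thrush.
It has 3 species and 2 links.

3 species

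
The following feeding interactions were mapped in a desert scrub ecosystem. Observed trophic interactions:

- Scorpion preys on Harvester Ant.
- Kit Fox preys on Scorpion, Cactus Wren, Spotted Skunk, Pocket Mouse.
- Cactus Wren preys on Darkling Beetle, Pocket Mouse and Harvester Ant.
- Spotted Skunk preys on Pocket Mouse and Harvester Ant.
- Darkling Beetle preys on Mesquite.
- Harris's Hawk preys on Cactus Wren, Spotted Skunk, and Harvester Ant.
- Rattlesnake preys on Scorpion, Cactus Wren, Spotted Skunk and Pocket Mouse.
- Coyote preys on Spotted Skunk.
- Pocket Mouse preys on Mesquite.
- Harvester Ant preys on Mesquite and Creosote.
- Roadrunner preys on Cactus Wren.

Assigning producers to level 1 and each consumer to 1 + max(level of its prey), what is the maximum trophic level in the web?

Producers (level 1): Mesquite, Creosote.
Mesquite → Pocket Mouse → Spotted Skunk → Coyote gives Coyote level 4.
No species has a prey at level 4, so no species reaches level 5.

4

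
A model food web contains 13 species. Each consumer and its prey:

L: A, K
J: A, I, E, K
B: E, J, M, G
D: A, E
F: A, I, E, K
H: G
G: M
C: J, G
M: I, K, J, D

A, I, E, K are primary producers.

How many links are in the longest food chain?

One longest chain: A → J → M → G → H.
It has 5 species and 4 links.

4 links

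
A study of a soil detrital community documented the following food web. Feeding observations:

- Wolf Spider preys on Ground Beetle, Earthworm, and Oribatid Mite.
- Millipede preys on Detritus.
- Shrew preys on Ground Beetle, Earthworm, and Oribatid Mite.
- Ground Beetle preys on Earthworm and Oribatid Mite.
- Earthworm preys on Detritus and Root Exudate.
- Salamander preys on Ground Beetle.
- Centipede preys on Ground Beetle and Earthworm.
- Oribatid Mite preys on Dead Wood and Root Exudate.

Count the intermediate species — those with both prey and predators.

Intermediate species (has both prey and predators): Oribatid Mite, Earthworm, Ground Beetle.
Count: 3.

3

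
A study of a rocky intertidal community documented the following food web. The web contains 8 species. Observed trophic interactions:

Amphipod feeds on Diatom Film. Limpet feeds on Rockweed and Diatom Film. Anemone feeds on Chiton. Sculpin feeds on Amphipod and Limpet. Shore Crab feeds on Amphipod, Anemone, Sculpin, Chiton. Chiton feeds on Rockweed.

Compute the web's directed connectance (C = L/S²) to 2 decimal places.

C = 0.17

The web has S = 8 species and L = 11 feeding links.
C = L / S² = 11 / 64 = 0.1719 ≈ 0.17.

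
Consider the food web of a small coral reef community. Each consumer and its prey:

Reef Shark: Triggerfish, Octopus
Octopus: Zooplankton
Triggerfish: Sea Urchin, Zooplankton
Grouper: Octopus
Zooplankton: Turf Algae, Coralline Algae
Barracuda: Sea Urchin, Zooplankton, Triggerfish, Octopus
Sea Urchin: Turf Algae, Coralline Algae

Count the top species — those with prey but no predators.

3

Top species (has prey, but nothing eats it): Barracuda, Grouper, Reef Shark.
Count: 3.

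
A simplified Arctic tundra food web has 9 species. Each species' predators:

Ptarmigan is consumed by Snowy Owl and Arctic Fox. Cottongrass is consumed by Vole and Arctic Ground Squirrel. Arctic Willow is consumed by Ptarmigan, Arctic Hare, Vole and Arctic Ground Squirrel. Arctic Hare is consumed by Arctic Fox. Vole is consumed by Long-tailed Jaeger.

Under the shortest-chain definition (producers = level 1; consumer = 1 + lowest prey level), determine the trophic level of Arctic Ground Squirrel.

Cottongrass is a producer → level 1.
Arctic Ground Squirrel eats Cottongrass → level 2.

Trophic level 2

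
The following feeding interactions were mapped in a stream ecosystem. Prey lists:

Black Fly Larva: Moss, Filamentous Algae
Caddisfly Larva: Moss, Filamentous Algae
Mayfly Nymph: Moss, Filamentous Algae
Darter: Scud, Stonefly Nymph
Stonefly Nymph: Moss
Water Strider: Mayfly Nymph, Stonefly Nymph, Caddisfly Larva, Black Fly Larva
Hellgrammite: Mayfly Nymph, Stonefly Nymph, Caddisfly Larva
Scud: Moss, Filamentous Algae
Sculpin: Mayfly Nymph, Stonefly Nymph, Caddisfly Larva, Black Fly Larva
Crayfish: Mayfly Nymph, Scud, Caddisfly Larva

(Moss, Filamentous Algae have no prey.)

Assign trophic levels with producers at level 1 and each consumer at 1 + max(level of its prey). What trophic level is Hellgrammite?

Trophic level 3

Moss is a producer → level 1.
Mayfly Nymph eats Moss (level 1); other prey at levels: Filamentous Algae 1 → level 2.
Hellgrammite eats Mayfly Nymph (level 2); other prey at levels: Stonefly Nymph 2, Caddisfly Larva 2 → level 3.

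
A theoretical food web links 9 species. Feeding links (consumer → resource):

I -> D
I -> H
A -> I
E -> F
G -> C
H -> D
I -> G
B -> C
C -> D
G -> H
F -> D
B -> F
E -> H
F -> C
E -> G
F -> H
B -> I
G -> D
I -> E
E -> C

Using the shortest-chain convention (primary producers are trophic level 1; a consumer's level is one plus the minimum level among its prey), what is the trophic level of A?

D is a producer → level 1.
I eats D → level 2.
A eats I → level 3.
No prey of A is below level 2, so 3 is the minimum.

Trophic level 3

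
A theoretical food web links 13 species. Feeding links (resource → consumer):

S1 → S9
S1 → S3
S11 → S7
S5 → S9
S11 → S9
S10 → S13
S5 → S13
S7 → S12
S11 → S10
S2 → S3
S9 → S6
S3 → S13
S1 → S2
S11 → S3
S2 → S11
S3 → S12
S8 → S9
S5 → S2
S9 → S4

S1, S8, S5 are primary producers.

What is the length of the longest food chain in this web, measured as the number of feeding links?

4 links

One longest chain: S1 → S2 → S11 → S3 → S13.
It has 5 species and 4 links.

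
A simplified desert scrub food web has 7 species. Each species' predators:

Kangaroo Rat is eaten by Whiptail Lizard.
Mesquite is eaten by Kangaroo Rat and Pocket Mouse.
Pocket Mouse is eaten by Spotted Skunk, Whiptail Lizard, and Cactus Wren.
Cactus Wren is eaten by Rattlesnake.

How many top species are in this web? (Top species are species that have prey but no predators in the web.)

Top species (has prey, but nothing eats it): Spotted Skunk, Whiptail Lizard, Rattlesnake.
Count: 3.

3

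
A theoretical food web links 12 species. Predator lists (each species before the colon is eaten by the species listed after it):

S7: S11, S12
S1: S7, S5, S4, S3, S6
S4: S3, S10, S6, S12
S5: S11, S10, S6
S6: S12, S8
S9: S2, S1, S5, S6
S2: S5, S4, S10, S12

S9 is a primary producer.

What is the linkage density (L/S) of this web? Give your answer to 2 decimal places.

L/S = 2.00

There are L = 24 links among S = 12 species.
L/S = 24/12 = 2.0000 ≈ 2.00.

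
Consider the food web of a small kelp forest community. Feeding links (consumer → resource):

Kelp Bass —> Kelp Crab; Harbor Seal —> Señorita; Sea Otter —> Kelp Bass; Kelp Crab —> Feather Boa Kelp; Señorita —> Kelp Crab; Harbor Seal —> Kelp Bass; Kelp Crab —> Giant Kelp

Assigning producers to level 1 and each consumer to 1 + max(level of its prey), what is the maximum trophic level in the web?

4

Producers (level 1): Giant Kelp, Feather Boa Kelp.
Giant Kelp → Kelp Crab → Kelp Bass → Sea Otter gives Sea Otter level 4.
No species has a prey at level 4, so no species reaches level 5.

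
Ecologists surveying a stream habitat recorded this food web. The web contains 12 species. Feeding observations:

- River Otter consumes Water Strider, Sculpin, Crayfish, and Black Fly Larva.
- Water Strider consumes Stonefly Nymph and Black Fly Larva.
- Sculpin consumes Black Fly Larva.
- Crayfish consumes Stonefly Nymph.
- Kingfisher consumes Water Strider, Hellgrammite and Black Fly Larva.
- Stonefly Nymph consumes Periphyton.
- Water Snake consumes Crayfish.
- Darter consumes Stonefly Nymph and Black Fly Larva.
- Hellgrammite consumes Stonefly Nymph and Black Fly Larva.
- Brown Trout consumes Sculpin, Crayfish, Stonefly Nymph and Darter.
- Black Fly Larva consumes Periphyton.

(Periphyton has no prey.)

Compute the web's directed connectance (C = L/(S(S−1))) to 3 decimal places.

C = 0.167

The web has S = 12 species and L = 22 feeding links.
C = L / (S(S−1)) = 22 / 132 = 0.1667 ≈ 0.167.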